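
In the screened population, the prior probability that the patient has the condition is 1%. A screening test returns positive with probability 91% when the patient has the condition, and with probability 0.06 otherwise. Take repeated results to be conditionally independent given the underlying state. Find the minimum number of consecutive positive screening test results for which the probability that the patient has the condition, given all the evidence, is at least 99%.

Prior odds: 0.01 ÷ 0.99 = 1/99.
Likelihood ratio of a positive result = 0.91/0.06 = 91/6.
Target posterior odds = 0.99/0.01 = 99.
Need (1/99) × (91/6)ⁿ ≥ 99, i.e. (91/6)ⁿ ≥ 9801.
(91/6)³ = 753571/216 falls short of 9801 but (91/6)⁴ = 68574961/1296 reaches it, so n = 4.

4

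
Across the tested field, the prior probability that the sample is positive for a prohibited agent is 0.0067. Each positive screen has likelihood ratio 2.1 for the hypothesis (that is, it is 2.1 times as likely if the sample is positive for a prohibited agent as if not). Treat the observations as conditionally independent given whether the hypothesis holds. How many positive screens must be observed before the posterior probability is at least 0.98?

12

Prior odds = 0.0067/0.9933 = 67/9933.
Likelihood ratio per positive screen = 2.1.
Target odds: 0.98 ÷ 0.02 = 49.
Need (67/9933) × 2.1ⁿ ≥ 49, i.e. 2.1ⁿ ≥ 486717/67.
2.1¹¹ ≈3502.78 falls short of 486717/67 but 2.1¹² ≈7355.83 reaches it, so n = 12.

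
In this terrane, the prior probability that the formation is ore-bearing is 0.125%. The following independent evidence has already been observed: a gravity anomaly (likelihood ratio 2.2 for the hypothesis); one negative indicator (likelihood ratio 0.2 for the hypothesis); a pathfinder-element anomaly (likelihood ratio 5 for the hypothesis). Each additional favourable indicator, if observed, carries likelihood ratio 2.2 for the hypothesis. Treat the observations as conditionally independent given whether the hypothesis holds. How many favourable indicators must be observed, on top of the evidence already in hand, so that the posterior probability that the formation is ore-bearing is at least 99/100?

Prior odds = 0.00125/0.99875 = 1/799.
Combined Bayes factor of the evidence already in hand = 2.2 × 0.2 × 5 = 2.2.
Odds after that evidence = (1/799) × 2.2 = 11/3995.
Target odds = 0.99/0.01 = 99.
Need 2.2ⁿ ≥ 99 ÷ (11/3995) = 35955.
2.2¹³ ≈28281 falls short of 35955 but 2.2¹⁴ ≈62218.2 reaches it, so n = 14.

14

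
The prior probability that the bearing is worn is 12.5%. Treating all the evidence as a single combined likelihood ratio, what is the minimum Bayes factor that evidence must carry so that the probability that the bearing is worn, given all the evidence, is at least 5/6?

35

Prior odds = 0.125/0.875 = 1/7.
Target odds = (5/6)/(1/6) = 5.
Required Bayes factor = 5 ÷ (1/7) = 35.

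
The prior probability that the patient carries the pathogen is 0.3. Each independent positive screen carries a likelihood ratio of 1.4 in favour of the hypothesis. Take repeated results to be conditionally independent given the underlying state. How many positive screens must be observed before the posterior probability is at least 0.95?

12

Prior odds: 0.3 ÷ 0.7 = 3/7.
Likelihood ratio per positive screen = 1.4.
Target posterior odds = 0.95/0.05 = 19.
Require 1.4ⁿ ≥ 19 ÷ (3/7) = 133/3.
1.4¹¹ ≈40.4957 falls short of 133/3 but 1.4¹² ≈56.6939 reaches it, so n = 12.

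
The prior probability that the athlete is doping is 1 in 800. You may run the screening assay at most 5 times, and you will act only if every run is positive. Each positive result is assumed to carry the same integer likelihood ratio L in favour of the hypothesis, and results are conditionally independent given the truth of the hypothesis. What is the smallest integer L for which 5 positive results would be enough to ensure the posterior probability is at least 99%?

10

Prior odds = 0.00125/0.99875 = 1/799.
Target odds = 0.99/0.01 = 99.
Need L⁵ ≥ 99 ÷ (1/799) = 79101.
9⁵ = 59049 < 79101 ≤ 100000 = 10⁵, so L = 10.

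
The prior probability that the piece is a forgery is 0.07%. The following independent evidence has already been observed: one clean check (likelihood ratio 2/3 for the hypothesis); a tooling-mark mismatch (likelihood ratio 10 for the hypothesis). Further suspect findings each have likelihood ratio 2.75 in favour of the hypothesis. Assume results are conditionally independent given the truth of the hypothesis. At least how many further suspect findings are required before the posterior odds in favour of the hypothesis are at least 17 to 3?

Prior odds = 0.0007/0.9993 = 7/9993.
Combined Bayes factor of the evidence already in hand = (2/3) × 10 = 20/3.
Odds after that evidence = (7/9993) × 20/3 = 140/29979.
Target odds = 17/3.
Need 2.75ⁿ ≥ 17/3 ÷ (140/29979) = 169881/140.
2.75⁷ = 19487171/16384 falls short of 169881/140 but 2.75⁸ = 214358881/65536 reaches it, so n = 8.

8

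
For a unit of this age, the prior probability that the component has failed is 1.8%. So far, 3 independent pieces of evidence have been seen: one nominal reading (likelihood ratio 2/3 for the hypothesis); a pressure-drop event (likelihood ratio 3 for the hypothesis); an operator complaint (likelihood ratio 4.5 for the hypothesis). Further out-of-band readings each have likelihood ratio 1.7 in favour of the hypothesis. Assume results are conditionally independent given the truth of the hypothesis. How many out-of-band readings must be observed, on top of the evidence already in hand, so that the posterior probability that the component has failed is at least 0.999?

17

Prior odds = 0.018/0.982 = 9/491.
Combined Bayes factor of the evidence already in hand = (2/3) × 3 × 4.5 = 9.
Odds after that evidence = (9/491) × 9 = 81/491.
Target odds = 0.999/0.001 = 999.
Need 1.7ⁿ ≥ 999 ÷ (81/491) = 18167/3.
1.7¹⁶ ≈4866.12 falls short of 18167/3 but 1.7¹⁷ ≈8272.4 reaches it, so n = 17.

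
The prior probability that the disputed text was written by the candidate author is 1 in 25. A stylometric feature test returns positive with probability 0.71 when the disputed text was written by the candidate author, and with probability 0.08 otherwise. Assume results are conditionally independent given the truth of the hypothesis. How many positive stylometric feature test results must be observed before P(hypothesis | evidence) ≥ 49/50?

4

Prior odds: 0.04 ÷ 0.96 = 1/24.
Likelihood ratio of a positive result = 0.71/0.08 = 8.875.
Target posterior odds = 0.98/0.02 = 49.
Need (1/24) × 8.875ⁿ ≥ 49, i.e. 8.875ⁿ ≥ 1176.
8.875³ = 357911/512 falls short of 1176 but 8.875⁴ = 25411681/4096 reaches it, so n = 4.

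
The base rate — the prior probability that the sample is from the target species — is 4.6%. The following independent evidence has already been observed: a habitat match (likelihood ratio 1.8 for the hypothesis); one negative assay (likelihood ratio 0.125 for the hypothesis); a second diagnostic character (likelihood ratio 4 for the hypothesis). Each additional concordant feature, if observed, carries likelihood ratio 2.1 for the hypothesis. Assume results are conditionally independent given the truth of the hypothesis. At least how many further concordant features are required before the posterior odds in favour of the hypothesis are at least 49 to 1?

10

Prior odds = 0.046/0.954 = 23/477.
Combined Bayes factor of the evidence already in hand = 1.8 × 0.125 × 4 = 0.9.
Odds after that evidence = (23/477) × 0.9 = 23/530.
Target odds = 49.
Need 2.1ⁿ ≥ 49 ÷ (23/530) = 25970/23.
2.1⁹ ≈794.28 falls short of 25970/23 but 2.1¹⁰ ≈1667.99 reaches it, so n = 10.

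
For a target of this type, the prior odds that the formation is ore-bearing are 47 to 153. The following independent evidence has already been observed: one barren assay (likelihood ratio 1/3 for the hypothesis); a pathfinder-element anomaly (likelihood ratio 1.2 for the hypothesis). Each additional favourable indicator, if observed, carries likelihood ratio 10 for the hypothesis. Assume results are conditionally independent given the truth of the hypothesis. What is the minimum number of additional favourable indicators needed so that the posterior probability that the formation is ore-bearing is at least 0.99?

3

Prior odds = 47/153.
Combined Bayes factor of the evidence already in hand = (1/3) × 1.2 = 0.4.
Odds after that evidence = (47/153) × 0.4 = 94/765.
Target odds = 0.99/0.01 = 99.
Need 10ⁿ ≥ 99 ÷ (94/765) = 75735/94.
10² = 100 falls short of 75735/94 but 10³ = 1000 reaches it, so n = 3.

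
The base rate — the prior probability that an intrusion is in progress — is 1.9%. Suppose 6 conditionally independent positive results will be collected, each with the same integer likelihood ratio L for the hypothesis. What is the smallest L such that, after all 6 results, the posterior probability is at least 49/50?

4

Prior odds = 0.019/0.981 = 19/981.
Target odds = 0.98/0.02 = 49.
Need L⁶ ≥ 49 ÷ (19/981) = 48069/19.
3⁶ = 729 < 48069/19 ≤ 4096 = 4⁶, so L = 4.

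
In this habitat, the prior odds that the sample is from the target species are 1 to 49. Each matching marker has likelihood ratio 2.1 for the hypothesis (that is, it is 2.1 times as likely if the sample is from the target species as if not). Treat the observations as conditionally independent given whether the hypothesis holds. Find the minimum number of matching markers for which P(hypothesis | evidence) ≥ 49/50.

11

Prior odds = 1/49.
Likelihood ratio per matching marker = 2.1.
Target posterior odds = 0.98/0.02 = 49.
Need (1/49) × 2.1ⁿ ≥ 49, i.e. 2.1ⁿ ≥ 2401.
2.1¹⁰ ≈1667.99 falls short of 2401 but 2.1¹¹ ≈3502.78 reaches it, so n = 11.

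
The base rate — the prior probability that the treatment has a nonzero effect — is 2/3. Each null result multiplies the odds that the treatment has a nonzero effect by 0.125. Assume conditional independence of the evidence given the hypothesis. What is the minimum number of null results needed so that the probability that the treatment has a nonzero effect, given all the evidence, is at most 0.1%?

4

Prior odds: (2/3) ÷ (1/3) = 2.
Likelihood ratio per null result = 0.125.
Target posterior odds = 0.001/0.999 = 1/999.
Require 0.125ⁿ ≤ 1/999 ÷ 2 = 1/1998.
0.125³ = 0.001953125 is still above 1/1998 but 0.125⁴ = 1/4096 is at or below it, so n = 4.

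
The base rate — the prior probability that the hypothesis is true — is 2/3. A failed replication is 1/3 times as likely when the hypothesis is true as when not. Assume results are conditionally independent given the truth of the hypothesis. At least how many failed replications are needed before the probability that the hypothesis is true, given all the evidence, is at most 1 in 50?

5

Prior odds = (2/3)/(1/3) = 2.
Likelihood ratio per failed replication = 1/3.
Target posterior odds = 0.02/0.98 = 1/49.
Require (1/3)ⁿ ≤ 1/49 ÷ 2 = 1/98.
(1/3)⁴ = 1/81 is still above 1/98 but (1/3)⁵ = 1/243 is at or below it, so n = 5.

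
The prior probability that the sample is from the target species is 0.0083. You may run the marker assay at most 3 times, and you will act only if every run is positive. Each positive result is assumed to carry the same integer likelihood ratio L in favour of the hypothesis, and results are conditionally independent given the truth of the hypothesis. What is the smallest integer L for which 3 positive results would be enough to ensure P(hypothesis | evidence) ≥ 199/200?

Prior odds = 0.0083/0.9917 = 83/9917.
Target odds = 0.995/0.005 = 199.
Need L³ ≥ 199 ÷ (83/9917) = 1973483/83.
28³ = 21952 < 1973483/83 ≤ 24389 = 29³, so L = 29.

29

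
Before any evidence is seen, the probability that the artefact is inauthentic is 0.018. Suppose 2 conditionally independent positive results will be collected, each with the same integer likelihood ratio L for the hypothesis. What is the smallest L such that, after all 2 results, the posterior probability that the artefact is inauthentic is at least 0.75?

Prior odds = 0.018/0.982 = 9/491.
Target odds = 0.75/0.25 = 3.
Need L² ≥ 3 ÷ (9/491) = 491/3.
12² = 144 < 491/3 ≤ 169 = 13², so L = 13.

13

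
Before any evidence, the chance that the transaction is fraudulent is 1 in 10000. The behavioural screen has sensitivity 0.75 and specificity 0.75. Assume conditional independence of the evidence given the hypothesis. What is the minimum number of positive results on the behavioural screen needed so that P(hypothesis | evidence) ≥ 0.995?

14

Prior odds = 0.0001/0.9999 = 1/9999.
False-positive rate = 1 − 0.75 = 0.25; likelihood ratio of a positive = 0.75/0.25 = 3.
Target odds: 0.995 ÷ 0.005 = 199.
Need (1/9999) × 3ⁿ ≥ 199, i.e. 3ⁿ ≥ 1989801.
3¹³ = 1594323 falls short of 1989801 but 3¹⁴ = 4782969 reaches it, so n = 14.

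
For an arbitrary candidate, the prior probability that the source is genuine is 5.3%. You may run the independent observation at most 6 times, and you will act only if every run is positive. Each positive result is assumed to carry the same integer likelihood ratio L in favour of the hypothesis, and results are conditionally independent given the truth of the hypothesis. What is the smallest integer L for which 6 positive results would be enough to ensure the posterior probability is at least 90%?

3

Prior odds = 0.053/0.947 = 53/947.
Target odds = 0.9/0.1 = 9.
Need L⁶ ≥ 9 ÷ (53/947) = 8523/53.
2⁶ = 64 < 8523/53 ≤ 729 = 3⁶, so L = 3.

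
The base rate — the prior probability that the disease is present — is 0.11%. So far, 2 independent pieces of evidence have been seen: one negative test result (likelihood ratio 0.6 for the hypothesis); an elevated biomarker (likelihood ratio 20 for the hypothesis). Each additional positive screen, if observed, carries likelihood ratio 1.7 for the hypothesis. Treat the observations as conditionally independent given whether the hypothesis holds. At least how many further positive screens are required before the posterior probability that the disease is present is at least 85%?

12

Prior odds = 0.0011/0.9989 = 11/9989.
Combined Bayes factor of the evidence already in hand = 0.6 × 20 = 12.
Odds after that evidence = (11/9989) × 12 = 132/9989.
Target odds = 0.85/0.15 = 17/3.
Need 1.7ⁿ ≥ 17/3 ÷ (132/9989) = 169813/396.
1.7¹¹ ≈342.719 falls short of 169813/396 but 1.7¹² ≈582.622 reaches it, so n = 12.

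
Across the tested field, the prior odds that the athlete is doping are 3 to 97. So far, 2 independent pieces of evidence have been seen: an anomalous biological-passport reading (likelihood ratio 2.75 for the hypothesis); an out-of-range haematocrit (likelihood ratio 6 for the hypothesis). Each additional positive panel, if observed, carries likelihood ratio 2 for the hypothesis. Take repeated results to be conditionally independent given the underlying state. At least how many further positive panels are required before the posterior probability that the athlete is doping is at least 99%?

Prior odds = 3/97.
Combined Bayes factor of the evidence already in hand = 2.75 × 6 = 16.5.
Odds after that evidence = (3/97) × 16.5 = 99/194.
Target odds = 0.99/0.01 = 99.
Need 2ⁿ ≥ 99 ÷ (99/194) = 194.
2⁷ = 128 falls short of 194 but 2⁸ = 256 reaches it, so n = 8.

8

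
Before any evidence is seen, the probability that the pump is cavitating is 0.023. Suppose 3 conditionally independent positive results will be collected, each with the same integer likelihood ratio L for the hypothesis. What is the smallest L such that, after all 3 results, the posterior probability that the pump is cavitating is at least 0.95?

Prior odds = 0.023/0.977 = 23/977.
Target odds = 0.95/0.05 = 19.
Need L³ ≥ 19 ÷ (23/977) = 18563/23.
9³ = 729 < 18563/23 ≤ 1000 = 10³, so L = 10.

10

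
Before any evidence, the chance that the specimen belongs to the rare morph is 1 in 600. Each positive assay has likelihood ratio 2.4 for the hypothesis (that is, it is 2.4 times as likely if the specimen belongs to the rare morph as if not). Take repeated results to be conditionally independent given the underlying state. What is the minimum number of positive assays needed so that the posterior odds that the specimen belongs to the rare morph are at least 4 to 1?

9

Prior odds = (1/600)/(599/600) = 1/599.
Likelihood ratio per positive assay = 2.4.
Target odds = 4.
Need (1/599) × 2.4ⁿ ≥ 4, i.e. 2.4ⁿ ≥ 2396.
2.4⁸ = 429981696/390625 falls short of 2396 but 2.4⁹ ≈2641.81 reaches it, so n = 9.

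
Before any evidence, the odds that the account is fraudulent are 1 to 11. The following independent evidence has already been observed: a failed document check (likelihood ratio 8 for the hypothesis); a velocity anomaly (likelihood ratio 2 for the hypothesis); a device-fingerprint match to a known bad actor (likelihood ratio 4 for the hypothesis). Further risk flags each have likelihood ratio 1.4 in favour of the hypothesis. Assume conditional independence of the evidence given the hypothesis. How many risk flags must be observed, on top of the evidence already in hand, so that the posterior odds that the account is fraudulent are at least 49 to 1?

Prior odds = 1/11.
Combined Bayes factor of the evidence already in hand = 8 × 2 × 4 = 64.
Odds after that evidence = (1/11) × 64 = 64/11.
Target odds = 49.
Need 1.4ⁿ ≥ 49 ÷ (64/11) = 8.421875.
1.4⁶ = 117649/15625 falls short of 8.421875 but 1.4⁷ = 823543/78125 reaches it, so n = 7.

7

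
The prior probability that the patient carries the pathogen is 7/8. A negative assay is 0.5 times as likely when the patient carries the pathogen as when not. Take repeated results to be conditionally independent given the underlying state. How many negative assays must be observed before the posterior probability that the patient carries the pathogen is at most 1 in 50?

9

Prior odds: 0.875 ÷ 0.125 = 7.
Likelihood ratio per negative assay = 0.5.
Target odds: 0.02 ÷ 0.98 = 1/49.
Require 0.5ⁿ ≤ 1/49 ÷ 7 = 1/343.
0.5⁸ = 0.00390625 is still above 1/343 but 0.5⁹ = 0.001953125 is at or below it, so n = 9.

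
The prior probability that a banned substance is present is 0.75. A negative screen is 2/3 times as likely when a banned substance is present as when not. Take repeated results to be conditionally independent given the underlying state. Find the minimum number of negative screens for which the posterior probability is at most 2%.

Prior odds = 0.75/0.25 = 3.
Likelihood ratio per negative screen = 2/3.
Target posterior odds = 0.02/0.98 = 1/49.
Need 3 × (2/3)ⁿ ≤ 1/49, i.e. (2/3)ⁿ ≤ 1/147.
(2/3)¹² = 4096/531441 is still above 1/147 but (2/3)¹³ = 8192/1594323 is at or below it, so n = 13.

13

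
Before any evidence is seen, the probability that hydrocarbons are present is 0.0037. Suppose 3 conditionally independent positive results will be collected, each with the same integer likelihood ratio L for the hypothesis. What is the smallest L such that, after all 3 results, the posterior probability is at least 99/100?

Prior odds = 0.0037/0.9963 = 37/9963.
Target odds = 0.99/0.01 = 99.
Need L³ ≥ 99 ÷ (37/9963) = 986337/37.
29³ = 24389 < 986337/37 ≤ 27000 = 30³, so L = 30.

30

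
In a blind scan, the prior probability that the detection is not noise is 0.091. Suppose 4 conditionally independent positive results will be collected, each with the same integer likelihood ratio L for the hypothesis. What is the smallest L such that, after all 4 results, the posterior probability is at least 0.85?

3

Prior odds = 0.091/0.909 = 91/909.
Target odds = 0.85/0.15 = 17/3.
Need L⁴ ≥ 17/3 ÷ (91/909) = 5151/91.
2⁴ = 16 < 5151/91 ≤ 81 = 3⁴, so L = 3.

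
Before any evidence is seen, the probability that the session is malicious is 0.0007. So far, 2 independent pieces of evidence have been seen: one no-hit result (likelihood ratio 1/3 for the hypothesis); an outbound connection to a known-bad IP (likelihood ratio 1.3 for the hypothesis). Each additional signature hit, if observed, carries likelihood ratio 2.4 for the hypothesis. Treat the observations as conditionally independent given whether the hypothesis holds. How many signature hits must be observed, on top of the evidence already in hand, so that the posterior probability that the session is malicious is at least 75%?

11

Prior odds = 0.0007/0.9993 = 7/9993.
Combined Bayes factor of the evidence already in hand = (1/3) × 1.3 = 13/30.
Odds after that evidence = (7/9993) × 13/30 = 91/299790.
Target odds = 0.75/0.25 = 3.
Need 2.4ⁿ ≥ 3 ÷ (91/299790) = 899370/91.
2.4¹⁰ ≈6340.34 falls short of 899370/91 but 2.4¹¹ ≈15216.8 reaches it, so n = 11.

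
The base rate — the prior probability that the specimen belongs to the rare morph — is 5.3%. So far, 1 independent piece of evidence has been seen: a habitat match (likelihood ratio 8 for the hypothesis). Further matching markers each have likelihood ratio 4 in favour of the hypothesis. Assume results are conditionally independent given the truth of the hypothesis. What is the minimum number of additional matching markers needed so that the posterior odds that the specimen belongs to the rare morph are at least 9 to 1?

3

Prior odds = 0.053/0.947 = 53/947.
Bayes factor of the evidence already in hand = 8.
Odds after that evidence = (53/947) × 8 = 424/947.
Target odds = 9.
Need 4ⁿ ≥ 9 ÷ (424/947) = 8523/424.
4² = 16 falls short of 8523/424 but 4³ = 64 reaches it, so n = 3.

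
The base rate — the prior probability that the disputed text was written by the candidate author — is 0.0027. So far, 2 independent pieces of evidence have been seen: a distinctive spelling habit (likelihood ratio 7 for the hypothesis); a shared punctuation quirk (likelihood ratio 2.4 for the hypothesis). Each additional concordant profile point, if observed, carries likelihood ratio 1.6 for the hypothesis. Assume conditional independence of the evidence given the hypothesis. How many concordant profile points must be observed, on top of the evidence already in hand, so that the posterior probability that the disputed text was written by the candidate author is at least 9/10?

Prior odds = 0.0027/0.9973 = 27/9973.
Combined Bayes factor of the evidence already in hand = 7 × 2.4 = 16.8.
Odds after that evidence = (27/9973) × 16.8 = 2268/49865.
Target odds = 0.9/0.1 = 9.
Need 1.6ⁿ ≥ 9 ÷ (2268/49865) = 49865/252.
1.6¹¹ ≈175.922 falls short of 49865/252 but 1.6¹² ≈281.475 reaches it, so n = 12.

12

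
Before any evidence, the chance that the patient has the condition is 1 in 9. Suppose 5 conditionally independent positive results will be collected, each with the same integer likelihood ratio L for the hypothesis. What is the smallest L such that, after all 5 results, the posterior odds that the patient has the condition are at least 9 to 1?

Prior odds = (1/9)/(8/9) = 0.125.
Target odds = 9.
Need L⁵ ≥ 9 ÷ 0.125 = 72.
2⁵ = 32 < 72 ≤ 243 = 3⁵, so L = 3.

3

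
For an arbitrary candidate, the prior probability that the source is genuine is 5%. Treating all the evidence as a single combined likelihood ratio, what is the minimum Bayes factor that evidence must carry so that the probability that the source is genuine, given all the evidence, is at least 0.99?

1881

Prior odds = 0.05/0.95 = 1/19.
Target odds = 0.99/0.01 = 99.
Required Bayes factor = 99 ÷ (1/19) = 1881.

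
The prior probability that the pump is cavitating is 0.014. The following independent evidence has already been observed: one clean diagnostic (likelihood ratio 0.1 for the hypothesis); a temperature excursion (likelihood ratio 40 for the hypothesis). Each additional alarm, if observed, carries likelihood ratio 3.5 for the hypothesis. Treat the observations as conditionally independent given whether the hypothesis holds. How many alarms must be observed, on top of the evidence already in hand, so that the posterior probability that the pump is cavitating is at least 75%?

Prior odds = 0.014/0.986 = 7/493.
Combined Bayes factor of the evidence already in hand = 0.1 × 40 = 4.
Odds after that evidence = (7/493) × 4 = 28/493.
Target odds = 0.75/0.25 = 3.
Need 3.5ⁿ ≥ 3 ÷ (28/493) = 1479/28.
3.5³ = 42.875 falls short of 1479/28 but 3.5⁴ = 150.0625 reaches it, so n = 4.

4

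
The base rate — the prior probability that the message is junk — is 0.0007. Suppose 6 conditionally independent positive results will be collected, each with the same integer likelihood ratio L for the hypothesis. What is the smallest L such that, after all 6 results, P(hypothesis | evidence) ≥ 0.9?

Prior odds = 0.0007/0.9993 = 7/9993.
Target odds = 0.9/0.1 = 9.
Need L⁶ ≥ 9 ÷ (7/9993) = 89937/7.
4⁶ = 4096 < 89937/7 ≤ 15625 = 5⁶, so L = 5.

5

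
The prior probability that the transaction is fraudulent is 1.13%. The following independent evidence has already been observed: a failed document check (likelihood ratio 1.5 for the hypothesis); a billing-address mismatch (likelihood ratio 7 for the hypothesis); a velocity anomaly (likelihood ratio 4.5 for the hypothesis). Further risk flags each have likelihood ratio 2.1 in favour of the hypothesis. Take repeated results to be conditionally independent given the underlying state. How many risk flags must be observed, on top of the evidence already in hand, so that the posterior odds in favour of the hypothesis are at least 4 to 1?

Prior odds = 0.0113/0.9887 = 113/9887.
Combined Bayes factor of the evidence already in hand = 1.5 × 7 × 4.5 = 47.25.
Odds after that evidence = (113/9887) × 47.25 = 21357/39548.
Target odds = 4.
Need 2.1ⁿ ≥ 4 ÷ (21357/39548) = 158192/21357.
2.1² = 4.41 falls short of 158192/21357 but 2.1³ = 9.261 reaches it, so n = 3.

3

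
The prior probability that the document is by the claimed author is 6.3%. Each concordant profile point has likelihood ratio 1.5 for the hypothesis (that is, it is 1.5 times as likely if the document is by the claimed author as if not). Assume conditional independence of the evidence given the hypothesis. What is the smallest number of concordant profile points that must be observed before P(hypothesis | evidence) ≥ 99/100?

Prior odds = 0.063/0.937 = 63/937.
Likelihood ratio per concordant profile point = 1.5.
Target posterior odds = 0.99/0.01 = 99.
Need (63/937) × 1.5ⁿ ≥ 99, i.e. 1.5ⁿ ≥ 10307/7.
1.5¹⁷ = 129140163/131072 falls short of 10307/7 but 1.5¹⁸ = 387420489/262144 reaches it, so n = 18.

18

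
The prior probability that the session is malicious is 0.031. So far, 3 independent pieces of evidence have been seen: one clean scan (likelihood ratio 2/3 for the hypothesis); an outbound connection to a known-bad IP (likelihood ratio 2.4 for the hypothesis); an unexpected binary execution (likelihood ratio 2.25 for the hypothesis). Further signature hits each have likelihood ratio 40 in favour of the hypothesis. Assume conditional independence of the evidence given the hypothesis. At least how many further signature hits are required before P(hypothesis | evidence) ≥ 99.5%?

Prior odds = 0.031/0.969 = 31/969.
Combined Bayes factor of the evidence already in hand = (2/3) × 2.4 × 2.25 = 3.6.
Odds after that evidence = (31/969) × 3.6 = 186/1615.
Target odds = 0.995/0.005 = 199.
Need 40ⁿ ≥ 199 ÷ (186/1615) = 321385/186.
40² = 1600 falls short of 321385/186 but 40³ = 64000 reaches it, so n = 3.

3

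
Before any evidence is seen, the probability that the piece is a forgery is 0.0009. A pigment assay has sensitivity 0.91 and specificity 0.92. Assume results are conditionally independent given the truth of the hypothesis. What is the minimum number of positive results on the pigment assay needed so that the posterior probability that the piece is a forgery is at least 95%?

5

Prior odds = 0.0009/0.9991 = 9/9991.
False-positive rate = 1 − 0.92 = 0.08; likelihood ratio of a positive = 0.91/0.08 = 11.375.
Target odds: 0.95 ÷ 0.05 = 19.
Need (9/9991) × 11.375ⁿ ≥ 19, i.e. 11.375ⁿ ≥ 189829/9.
11.375⁴ = 68574961/4096 falls short of 189829/9 but 11.375⁵ ≈190439 reaches it, so n = 5.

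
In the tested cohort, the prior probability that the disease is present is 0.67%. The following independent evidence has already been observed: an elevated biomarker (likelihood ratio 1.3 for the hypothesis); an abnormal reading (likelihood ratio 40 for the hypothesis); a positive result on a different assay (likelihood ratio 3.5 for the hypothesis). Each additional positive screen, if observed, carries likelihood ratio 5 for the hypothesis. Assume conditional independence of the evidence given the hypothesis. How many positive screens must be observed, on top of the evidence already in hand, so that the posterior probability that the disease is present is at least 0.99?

Prior odds = 0.0067/0.9933 = 67/9933.
Combined Bayes factor of the evidence already in hand = 1.3 × 40 × 3.5 = 182.
Odds after that evidence = (67/9933) × 182 = 1742/1419.
Target odds = 0.99/0.01 = 99.
Need 5ⁿ ≥ 99 ÷ (1742/1419) = 140481/1742.
5² = 25 falls short of 140481/1742 but 5³ = 125 reaches it, so n = 3.

3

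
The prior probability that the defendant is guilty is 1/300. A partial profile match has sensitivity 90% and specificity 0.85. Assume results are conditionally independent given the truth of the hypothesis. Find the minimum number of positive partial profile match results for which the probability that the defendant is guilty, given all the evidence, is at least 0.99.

6

Prior odds: (1/300) ÷ (299/300) = 1/299.
False-positive rate = 1 − 0.85 = 0.15; likelihood ratio of a positive = 0.9/0.15 = 6.
Target posterior odds = 0.99/0.01 = 99.
Need (1/299) × 6ⁿ ≥ 99, i.e. 6ⁿ ≥ 29601.
6⁵ = 7776 falls short of 29601 but 6⁶ = 46656 reaches it, so n = 6.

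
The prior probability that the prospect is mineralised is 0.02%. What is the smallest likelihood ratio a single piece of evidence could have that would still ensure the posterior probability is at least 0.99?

Prior odds = 0.0002/0.9998 = 1/4999.
Target odds = 0.99/0.01 = 99.
Required Bayes factor = 99 ÷ (1/4999) = 494901.

494901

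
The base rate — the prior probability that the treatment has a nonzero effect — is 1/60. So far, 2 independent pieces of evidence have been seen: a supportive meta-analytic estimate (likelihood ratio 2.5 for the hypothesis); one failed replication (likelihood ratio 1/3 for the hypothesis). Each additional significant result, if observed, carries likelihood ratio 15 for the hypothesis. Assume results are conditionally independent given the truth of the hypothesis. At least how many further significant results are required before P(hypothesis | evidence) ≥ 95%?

3

Prior odds = (1/60)/(59/60) = 1/59.
Combined Bayes factor of the evidence already in hand = 2.5 × (1/3) = 5/6.
Odds after that evidence = (1/59) × 5/6 = 5/354.
Target odds = 0.95/0.05 = 19.
Need 15ⁿ ≥ 19 ÷ (5/354) = 1345.2.
15² = 225 falls short of 1345.2 but 15³ = 3375 reaches it, so n = 3.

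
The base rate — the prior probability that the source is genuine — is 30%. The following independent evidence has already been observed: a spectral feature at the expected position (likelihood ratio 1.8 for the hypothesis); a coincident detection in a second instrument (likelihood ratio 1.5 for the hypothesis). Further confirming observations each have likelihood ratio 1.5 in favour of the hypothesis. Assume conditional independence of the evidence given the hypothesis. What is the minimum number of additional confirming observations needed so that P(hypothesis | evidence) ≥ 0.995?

13

Prior odds = 0.3/0.7 = 3/7.
Combined Bayes factor of the evidence already in hand = 1.8 × 1.5 = 2.7.
Odds after that evidence = (3/7) × 2.7 = 81/70.
Target odds = 0.995/0.005 = 199.
Need 1.5ⁿ ≥ 199 ÷ (81/70) = 13930/81.
1.5¹² = 531441/4096 falls short of 13930/81 but 1.5¹³ = 1594323/8192 reaches it, so n = 13.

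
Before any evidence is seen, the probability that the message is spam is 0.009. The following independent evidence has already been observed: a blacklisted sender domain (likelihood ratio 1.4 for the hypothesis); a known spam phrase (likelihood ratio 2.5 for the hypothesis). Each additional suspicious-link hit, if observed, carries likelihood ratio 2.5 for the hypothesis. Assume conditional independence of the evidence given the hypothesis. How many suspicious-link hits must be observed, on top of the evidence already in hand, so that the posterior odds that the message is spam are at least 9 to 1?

Prior odds = 0.009/0.991 = 9/991.
Combined Bayes factor of the evidence already in hand = 1.4 × 2.5 = 3.5.
Odds after that evidence = (9/991) × 3.5 = 63/1982.
Target odds = 9.
Need 2.5ⁿ ≥ 9 ÷ (63/1982) = 1982/7.
2.5⁶ = 244.140625 falls short of 1982/7 but 2.5⁷ = 610.3515625 reaches it, so n = 7.

7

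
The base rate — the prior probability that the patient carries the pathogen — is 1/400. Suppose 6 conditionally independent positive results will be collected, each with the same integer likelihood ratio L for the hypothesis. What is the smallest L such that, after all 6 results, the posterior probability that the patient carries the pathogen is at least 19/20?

5

Prior odds = 0.0025/0.9975 = 1/399.
Target odds = 0.95/0.05 = 19.
Need L⁶ ≥ 19 ÷ (1/399) = 7581.
4⁶ = 4096 < 7581 ≤ 15625 = 5⁶, so L = 5.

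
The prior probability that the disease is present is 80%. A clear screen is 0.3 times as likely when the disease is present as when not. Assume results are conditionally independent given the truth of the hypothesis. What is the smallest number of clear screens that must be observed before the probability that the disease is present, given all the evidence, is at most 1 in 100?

Prior odds = 0.8/0.2 = 4.
Likelihood ratio per clear screen = 0.3.
Target posterior odds = 0.01/0.99 = 1/99.
Require 0.3ⁿ ≤ 1/99 ÷ 4 = 1/396.
0.3⁴ = 0.0081 is still above 1/396 but 0.3⁵ = 243/100000 is at or below it, so n = 5.

5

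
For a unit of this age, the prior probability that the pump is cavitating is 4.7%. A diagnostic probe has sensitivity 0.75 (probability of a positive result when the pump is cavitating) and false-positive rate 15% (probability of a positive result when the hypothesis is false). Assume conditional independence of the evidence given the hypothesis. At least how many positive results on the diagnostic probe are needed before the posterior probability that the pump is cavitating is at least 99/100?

Prior odds = 0.047/0.953 = 47/953.
Likelihood ratio of a positive result = 0.75/0.15 = 5.
Target odds: 0.99 ÷ 0.01 = 99.
Need (47/953) × 5ⁿ ≥ 99, i.e. 5ⁿ ≥ 94347/47.
5⁴ = 625 falls short of 94347/47 but 5⁵ = 3125 reaches it, so n = 5.

5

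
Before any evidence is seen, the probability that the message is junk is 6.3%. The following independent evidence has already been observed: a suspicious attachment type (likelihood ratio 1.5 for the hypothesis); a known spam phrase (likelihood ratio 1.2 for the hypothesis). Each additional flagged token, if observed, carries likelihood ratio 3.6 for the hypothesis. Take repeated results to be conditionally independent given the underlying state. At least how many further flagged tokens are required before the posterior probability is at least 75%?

Prior odds = 0.063/0.937 = 63/937.
Combined Bayes factor of the evidence already in hand = 1.5 × 1.2 = 1.8.
Odds after that evidence = (63/937) × 1.8 = 567/4685.
Target odds = 0.75/0.25 = 3.
Need 3.6ⁿ ≥ 3 ÷ (567/4685) = 4685/189.
3.6² = 12.96 falls short of 4685/189 but 3.6³ = 46.656 reaches it, so n = 3.

3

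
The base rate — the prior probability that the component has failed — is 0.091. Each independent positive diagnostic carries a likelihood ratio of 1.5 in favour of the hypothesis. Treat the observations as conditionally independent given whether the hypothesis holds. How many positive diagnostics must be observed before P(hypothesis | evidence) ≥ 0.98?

16

Prior odds: 0.091 ÷ 0.909 = 91/909.
Likelihood ratio per positive diagnostic = 1.5.
Target posterior odds = 0.98/0.02 = 49.
Need (91/909) × 1.5ⁿ ≥ 49, i.e. 1.5ⁿ ≥ 6363/13.
1.5¹⁵ = 14348907/32768 falls short of 6363/13 but 1.5¹⁶ = 43046721/65536 reaches it, so n = 16.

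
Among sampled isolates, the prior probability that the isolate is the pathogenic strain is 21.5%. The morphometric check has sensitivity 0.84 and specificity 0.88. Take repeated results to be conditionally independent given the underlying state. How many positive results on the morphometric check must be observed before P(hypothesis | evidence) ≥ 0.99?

4

Prior odds: 0.215 ÷ 0.785 = 43/157.
False-positive rate = 1 − 0.88 = 0.12; likelihood ratio of a positive = 0.84/0.12 = 7.
Target odds: 0.99 ÷ 0.01 = 99.
Need (43/157) × 7ⁿ ≥ 99, i.e. 7ⁿ ≥ 15543/43.
7³ = 343 falls short of 15543/43 but 7⁴ = 2401 reaches it, so n = 4.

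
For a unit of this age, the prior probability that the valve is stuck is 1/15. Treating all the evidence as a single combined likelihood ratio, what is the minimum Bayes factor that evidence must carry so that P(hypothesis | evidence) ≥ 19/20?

266

Prior odds = (1/15)/(14/15) = 1/14.
Target odds = 0.95/0.05 = 19.
Required Bayes factor = 19 ÷ (1/14) = 266.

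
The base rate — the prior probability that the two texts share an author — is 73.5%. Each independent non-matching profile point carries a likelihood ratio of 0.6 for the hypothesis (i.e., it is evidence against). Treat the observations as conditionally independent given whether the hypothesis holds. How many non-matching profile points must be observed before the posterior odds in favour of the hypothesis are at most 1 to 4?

Prior odds: 0.735 ÷ 0.265 = 147/53.
Likelihood ratio per non-matching profile point = 0.6.
Target odds = 0.25.
Require 0.6ⁿ ≤ 0.25 ÷ (147/53) = 53/588.
0.6⁴ = 0.1296 is still above 53/588 but 0.6⁵ = 0.07776 is at or below it, so n = 5.

5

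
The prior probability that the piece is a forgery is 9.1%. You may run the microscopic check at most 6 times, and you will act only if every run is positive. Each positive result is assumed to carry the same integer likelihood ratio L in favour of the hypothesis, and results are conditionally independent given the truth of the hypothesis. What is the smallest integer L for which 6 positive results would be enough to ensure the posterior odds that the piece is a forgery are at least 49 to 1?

3

Prior odds = 0.091/0.909 = 91/909.
Target odds = 49.
Need L⁶ ≥ 49 ÷ (91/909) = 6363/13.
2⁶ = 64 < 6363/13 ≤ 729 = 3⁶, so L = 3.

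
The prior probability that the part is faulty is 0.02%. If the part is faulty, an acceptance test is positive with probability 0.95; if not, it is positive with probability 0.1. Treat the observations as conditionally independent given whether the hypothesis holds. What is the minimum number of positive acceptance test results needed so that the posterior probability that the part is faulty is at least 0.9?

Prior odds = 0.0002/0.9998 = 1/4999.
Likelihood ratio of a positive = 0.95/0.1 = 9.5.
Target odds: 0.9 ÷ 0.1 = 9.
Need (1/4999) × 9.5ⁿ ≥ 9, i.e. 9.5ⁿ ≥ 44991.
9.5⁴ = 8145.0625 falls short of 44991 but 9.5⁵ = 77378.09375 reaches it, so n = 5.

5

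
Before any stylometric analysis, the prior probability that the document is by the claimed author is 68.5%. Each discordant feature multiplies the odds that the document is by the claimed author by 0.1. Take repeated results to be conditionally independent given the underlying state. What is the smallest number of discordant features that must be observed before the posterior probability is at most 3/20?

Prior odds: 0.685 ÷ 0.315 = 137/63.
Likelihood ratio per discordant feature = 0.1.
Target posterior odds = 0.15/0.85 = 3/17.
Require 0.1ⁿ ≤ 3/17 ÷ (137/63) = 189/2329.
0.1¹ = 0.1 is still above 189/2329 but 0.1² = 0.01 is at or below it, so n = 2.

2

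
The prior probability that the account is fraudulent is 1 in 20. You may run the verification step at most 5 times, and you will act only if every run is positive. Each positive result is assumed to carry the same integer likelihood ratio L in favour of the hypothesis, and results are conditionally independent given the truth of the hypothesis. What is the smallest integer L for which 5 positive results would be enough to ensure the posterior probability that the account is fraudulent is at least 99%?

5

Prior odds = 0.05/0.95 = 1/19.
Target odds = 0.99/0.01 = 99.
Need L⁵ ≥ 99 ÷ (1/19) = 1881.
4⁵ = 1024 < 1881 ≤ 3125 = 5⁵, so L = 5.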